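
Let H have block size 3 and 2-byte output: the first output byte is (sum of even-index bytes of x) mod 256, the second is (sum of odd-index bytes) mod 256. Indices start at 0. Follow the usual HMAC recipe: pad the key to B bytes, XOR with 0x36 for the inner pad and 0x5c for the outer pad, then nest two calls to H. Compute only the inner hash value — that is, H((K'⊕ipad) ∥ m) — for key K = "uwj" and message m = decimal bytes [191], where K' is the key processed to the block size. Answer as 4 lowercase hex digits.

9f00

Key "uwj" = 75 77 6a is exactly B = 3 bytes: K' = 75 77 6a.
K' ⊕ ipad = 43 41 5c.
Inner input = 43 41 5c ∥ bf.
Inner hash: even-index sum = 159 mod 256 = 159; odd-index sum = 256 mod 256 = 0 → 9f 00.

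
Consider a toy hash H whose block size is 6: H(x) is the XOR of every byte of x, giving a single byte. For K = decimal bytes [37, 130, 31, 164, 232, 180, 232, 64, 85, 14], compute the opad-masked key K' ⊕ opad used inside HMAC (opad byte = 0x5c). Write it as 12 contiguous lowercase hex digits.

ef5c5c5c5c5c

Key decimal bytes [37, 130, 31, 164, 232, 180, 232, 64, 85, 14] = 25 82 1f a4 e8 b4 e8 40 55 0e is 10 bytes > B = 6, so hash it first: H(key) = b3, then zero-pad to 6 bytes: K' = b3 00 00 00 00 00.
XOR each byte with 0x5c: b3⊕5c=ef, 00⊕5c=5c, 00⊕5c=5c, 00⊕5c=5c, 00⊕5c=5c, 00⊕5c=5c.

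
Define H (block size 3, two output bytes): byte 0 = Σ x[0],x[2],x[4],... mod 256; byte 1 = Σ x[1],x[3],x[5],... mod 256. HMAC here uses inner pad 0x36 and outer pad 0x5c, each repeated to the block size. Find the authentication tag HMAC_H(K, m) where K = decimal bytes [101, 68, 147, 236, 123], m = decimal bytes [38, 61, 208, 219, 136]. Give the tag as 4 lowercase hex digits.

0fff

Key decimal bytes [101, 68, 147, 236, 123] = 65 44 93 ec 7b is 5 bytes > B = 3, so hash it first: H(key) = 73 30, then zero-pad to 3 bytes: K' = 73 30 00.
K' ⊕ ipad = 45 06 36.  K' ⊕ opad = 2f 6c 5c.
Inner input = (K'⊕ipad) ∥ m = 45 06 36 ∥ 26 3d d0 db 88.
Inner hash: even-index sum = 403 mod 256 = 147; odd-index sum = 388 mod 256 = 132 → 93 84.
Outer input = (K'⊕opad) ∥ inner = 2f 6c 5c ∥ 93 84.
Outer hash (tag): even-index sum = 271 mod 256 = 15; odd-index sum = 255 mod 256 = 255 → 0f ff.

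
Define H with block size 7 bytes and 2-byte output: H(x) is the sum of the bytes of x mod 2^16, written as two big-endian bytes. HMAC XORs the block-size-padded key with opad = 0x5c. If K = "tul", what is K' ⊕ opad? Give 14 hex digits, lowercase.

2829305c5c5c5c

Key "tul" = 74 75 6c is 3 bytes ≤ B = 7; zero-pad to 7 bytes: K' = 74 75 6c 00 00 00 00.
XOR each byte with 0x5c: 74⊕5c=28, 75⊕5c=29, 6c⊕5c=30, 00⊕5c=5c, 00⊕5c=5c, 00⊕5c=5c, 00⊕5c=5c.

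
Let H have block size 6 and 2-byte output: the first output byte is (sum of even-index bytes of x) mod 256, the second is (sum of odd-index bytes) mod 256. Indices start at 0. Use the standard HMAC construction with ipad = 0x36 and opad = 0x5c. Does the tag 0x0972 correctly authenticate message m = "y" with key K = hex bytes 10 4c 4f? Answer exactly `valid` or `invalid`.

invalid

Key hex bytes 10 4c 4f is 3 bytes ≤ B = 6; zero-pad to 6 bytes: K' = 10 4c 4f 00 00 00.
K' ⊕ ipad = 26 7a 79 36 36 36; K' ⊕ opad = 4c 10 13 5c 5c 5c.
Inner hash: even-index sum = 334 mod 256 = 78; odd-index sum = 230 mod 256 = 230 → 4e e6.
Outer hash (recomputed tag): even-index sum = 265 mod 256 = 9; odd-index sum = 430 mod 256 = 174 → 09 ae.
Recomputed tag = 09ae; claimed = 0972 → mismatch.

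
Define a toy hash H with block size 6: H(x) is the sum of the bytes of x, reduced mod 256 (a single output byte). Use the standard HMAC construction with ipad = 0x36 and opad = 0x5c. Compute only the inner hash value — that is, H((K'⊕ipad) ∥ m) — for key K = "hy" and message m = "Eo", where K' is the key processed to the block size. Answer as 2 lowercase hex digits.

Key "hy" = 68 79 is 2 bytes ≤ B = 6; zero-pad to 6 bytes: K' = 68 79 00 00 00 00.
K' ⊕ ipad = 5e 4f 36 36 36 36.
Inner input = 5e 4f 36 36 36 36 ∥ 45 6f.
Inner hash: sum = 94+79+54+54+54+54+69+111 = 569; mod 256 = 57 → 39.

39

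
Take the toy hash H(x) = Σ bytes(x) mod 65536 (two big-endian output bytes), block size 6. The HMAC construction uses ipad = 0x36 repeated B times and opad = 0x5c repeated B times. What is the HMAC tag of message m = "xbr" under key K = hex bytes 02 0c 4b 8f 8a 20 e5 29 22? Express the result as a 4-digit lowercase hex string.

Key hex bytes 02 0c 4b 8f 8a 20 e5 29 22 is 9 bytes > B = 6, so hash it first: H(key) = 02 c2, then zero-pad to 6 bytes: K' = 02 c2 00 00 00 00.
K' ⊕ ipad = 34 f4 36 36 36 36.  K' ⊕ opad = 5e 9e 5c 5c 5c 5c.
Inner input = (K'⊕ipad) ∥ m = 34 f4 36 36 36 36 ∥ 78 62 72.
Inner hash: sum = 52+244+54+54+54+54+120+98+114 = 844 → 03 4c.
Outer input = (K'⊕opad) ∥ inner = 5e 9e 5c 5c 5c 5c ∥ 03 4c.
Outer hash (tag): sum = 94+158+92+92+92+92+3+76 = 699 → 02 bb.

02bb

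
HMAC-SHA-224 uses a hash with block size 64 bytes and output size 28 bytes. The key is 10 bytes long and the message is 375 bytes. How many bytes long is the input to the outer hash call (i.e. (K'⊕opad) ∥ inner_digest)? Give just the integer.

92

Key is 10 ≤ 64 bytes, zero-padded: |K'| = 64.
Outer input = (K'⊕opad) ∥ H(inner) → 64 + 28 = 92 bytes.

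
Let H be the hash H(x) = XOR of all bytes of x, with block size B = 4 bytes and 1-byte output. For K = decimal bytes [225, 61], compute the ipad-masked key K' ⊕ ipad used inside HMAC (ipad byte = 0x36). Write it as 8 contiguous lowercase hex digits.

Key decimal bytes [225, 61] = e1 3d is 2 bytes ≤ B = 4; zero-pad to 4 bytes: K' = e1 3d 00 00.
XOR each byte with 0x36: e1⊕36=d7, 3d⊕36=0b, 00⊕36=36, 00⊕36=36.

d70b3636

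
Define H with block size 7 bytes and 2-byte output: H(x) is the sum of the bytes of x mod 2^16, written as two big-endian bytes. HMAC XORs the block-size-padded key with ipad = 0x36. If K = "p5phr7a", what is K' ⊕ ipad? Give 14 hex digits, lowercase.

Key "p5phr7a" = 70 35 70 68 72 37 61 is exactly B = 7 bytes: K' = 70 35 70 68 72 37 61.
XOR each byte with 0x36: 70⊕36=46, 35⊕36=03, 70⊕36=46, 68⊕36=5e, 72⊕36=44, 37⊕36=01, 61⊕36=57.

4603465e440157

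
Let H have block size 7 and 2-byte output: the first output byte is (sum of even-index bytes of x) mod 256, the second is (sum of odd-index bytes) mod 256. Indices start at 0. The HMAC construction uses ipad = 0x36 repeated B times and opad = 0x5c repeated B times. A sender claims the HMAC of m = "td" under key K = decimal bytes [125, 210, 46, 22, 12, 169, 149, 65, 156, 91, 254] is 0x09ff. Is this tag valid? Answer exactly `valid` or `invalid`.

Key decimal bytes [125, 210, 46, 22, 12, 169, 149, 65, 156, 91, 254] = 7d d2 2e 16 0c a9 95 41 9c 5b fe is 11 bytes > B = 7, so hash it first: H(key) = e6 2d, then zero-pad to 7 bytes: K' = e6 2d 00 00 00 00 00.
K' ⊕ ipad = d0 1b 36 36 36 36 36; K' ⊕ opad = ba 71 5c 5c 5c 5c 5c.
Inner hash: even-index sum = 470 mod 256 = 214; odd-index sum = 251 mod 256 = 251 → d6 fb.
Outer hash (recomputed tag): even-index sum = 713 mod 256 = 201; odd-index sum = 511 mod 256 = 255 → c9 ff.
Recomputed tag = c9ff; claimed = 09ff → mismatch.

invalid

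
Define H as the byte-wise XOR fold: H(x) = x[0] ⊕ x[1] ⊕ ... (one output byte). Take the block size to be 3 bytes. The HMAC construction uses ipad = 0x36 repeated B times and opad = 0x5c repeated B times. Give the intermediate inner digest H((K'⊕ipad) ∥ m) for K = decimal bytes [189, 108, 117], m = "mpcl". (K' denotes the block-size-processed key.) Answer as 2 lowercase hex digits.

Key decimal bytes [189, 108, 117] = bd 6c 75 is exactly B = 3 bytes: K' = bd 6c 75.
K' ⊕ ipad = 8b 5a 43.
Inner input = 8b 5a 43 ∥ 6d 70 63 6c.
Inner hash: XOR 8b⊕5a⊕43⊕6d⊕70⊕63⊕6c = 80.

80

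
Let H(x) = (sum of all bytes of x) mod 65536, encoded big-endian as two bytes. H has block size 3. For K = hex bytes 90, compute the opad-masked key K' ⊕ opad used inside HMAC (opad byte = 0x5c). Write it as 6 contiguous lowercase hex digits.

cc5c5c

Key hex bytes 90 is 1 byte ≤ B = 3; zero-pad to 3 bytes: K' = 90 00 00.
XOR each byte with 0x5c: 90⊕5c=cc, 00⊕5c=5c, 00⊕5c=5c.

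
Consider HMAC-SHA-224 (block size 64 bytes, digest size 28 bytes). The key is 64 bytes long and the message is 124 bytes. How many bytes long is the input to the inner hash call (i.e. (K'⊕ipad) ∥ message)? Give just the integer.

188

Key is 64 ≤ 64 bytes, zero-padded: |K'| = 64.
Inner input = (K'⊕ipad) ∥ m → 64 + 124 = 188 bytes.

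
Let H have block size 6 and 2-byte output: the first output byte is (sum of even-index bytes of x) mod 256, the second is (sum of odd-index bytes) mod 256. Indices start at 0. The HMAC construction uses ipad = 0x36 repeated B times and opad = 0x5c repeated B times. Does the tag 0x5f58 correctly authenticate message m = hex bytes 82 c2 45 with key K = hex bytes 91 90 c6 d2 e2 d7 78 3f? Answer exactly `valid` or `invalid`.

valid

Key hex bytes 91 90 c6 d2 e2 d7 78 3f is 8 bytes > B = 6, so hash it first: H(key) = b1 78, then zero-pad to 6 bytes: K' = b1 78 00 00 00 00.
K' ⊕ ipad = 87 4e 36 36 36 36; K' ⊕ opad = ed 24 5c 5c 5c 5c.
Inner hash: even-index sum = 442 mod 256 = 186; odd-index sum = 380 mod 256 = 124 → ba 7c.
Outer hash (recomputed tag): even-index sum = 607 mod 256 = 95; odd-index sum = 344 mod 256 = 88 → 5f 58.
Recomputed tag = 5f58; claimed = 5f58 → match.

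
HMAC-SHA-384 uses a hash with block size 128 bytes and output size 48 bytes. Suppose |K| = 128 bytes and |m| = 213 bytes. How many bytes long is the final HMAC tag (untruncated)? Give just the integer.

The tag is one SHA-384 digest: 48 bytes.

48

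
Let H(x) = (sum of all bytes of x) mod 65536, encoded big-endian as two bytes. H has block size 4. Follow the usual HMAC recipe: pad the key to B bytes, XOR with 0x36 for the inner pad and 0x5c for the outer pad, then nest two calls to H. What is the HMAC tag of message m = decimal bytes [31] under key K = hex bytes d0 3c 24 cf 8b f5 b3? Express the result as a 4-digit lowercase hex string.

023f

Key hex bytes d0 3c 24 cf 8b f5 b3 is 7 bytes > B = 4, so hash it first: H(key) = 04 32, then zero-pad to 4 bytes: K' = 04 32 00 00.
K' ⊕ ipad = 32 04 36 36.  K' ⊕ opad = 58 6e 5c 5c.
Inner input = (K'⊕ipad) ∥ m = 32 04 36 36 ∥ 1f.
Inner hash: sum = 50+4+54+54+31 = 193 → 00 c1.
Outer input = (K'⊕opad) ∥ inner = 58 6e 5c 5c ∥ 00 c1.
Outer hash (tag): sum = 88+110+92+92+0+193 = 575 → 02 3f.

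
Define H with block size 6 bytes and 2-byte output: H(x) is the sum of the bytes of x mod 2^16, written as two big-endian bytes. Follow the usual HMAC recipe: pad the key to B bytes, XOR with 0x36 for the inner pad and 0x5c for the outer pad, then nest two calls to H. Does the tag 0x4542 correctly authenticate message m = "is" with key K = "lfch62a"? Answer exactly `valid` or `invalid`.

invalid

Key "lfch62a" = 6c 66 63 68 36 32 61 is 7 bytes > B = 6, so hash it first: H(key) = 02 66, then zero-pad to 6 bytes: K' = 02 66 00 00 00 00.
K' ⊕ ipad = 34 50 36 36 36 36; K' ⊕ opad = 5e 3a 5c 5c 5c 5c.
Inner hash: sum = 52+80+54+54+54+54+105+115 = 568 → 02 38.
Outer hash (recomputed tag): sum = 94+58+92+92+92+92+2+56 = 578 → 02 42.
Recomputed tag = 0242; claimed = 4542 → mismatch.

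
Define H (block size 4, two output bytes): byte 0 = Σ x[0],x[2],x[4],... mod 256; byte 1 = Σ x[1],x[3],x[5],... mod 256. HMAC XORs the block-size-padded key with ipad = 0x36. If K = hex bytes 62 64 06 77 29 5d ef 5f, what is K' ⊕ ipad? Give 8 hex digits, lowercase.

Key hex bytes 62 64 06 77 29 5d ef 5f is 8 bytes > B = 4, so hash it first: H(key) = 80 97, then zero-pad to 4 bytes: K' = 80 97 00 00.
XOR each byte with 0x36: 80⊕36=b6, 97⊕36=a1, 00⊕36=36, 00⊕36=36.

b6a13636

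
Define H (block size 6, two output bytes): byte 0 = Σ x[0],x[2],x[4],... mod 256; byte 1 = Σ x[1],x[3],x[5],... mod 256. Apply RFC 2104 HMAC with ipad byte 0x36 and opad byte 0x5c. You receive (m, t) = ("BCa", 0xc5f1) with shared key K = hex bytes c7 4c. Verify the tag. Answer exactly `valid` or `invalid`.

invalid

Key hex bytes c7 4c is 2 bytes ≤ B = 6; zero-pad to 6 bytes: K' = c7 4c 00 00 00 00.
K' ⊕ ipad = f1 7a 36 36 36 36; K' ⊕ opad = 9b 10 5c 5c 5c 5c.
Inner hash: even-index sum = 512 mod 256 = 0; odd-index sum = 297 mod 256 = 41 → 00 29.
Outer hash (recomputed tag): even-index sum = 339 mod 256 = 83; odd-index sum = 241 mod 256 = 241 → 53 f1.
Recomputed tag = 53f1; claimed = c5f1 → mismatch.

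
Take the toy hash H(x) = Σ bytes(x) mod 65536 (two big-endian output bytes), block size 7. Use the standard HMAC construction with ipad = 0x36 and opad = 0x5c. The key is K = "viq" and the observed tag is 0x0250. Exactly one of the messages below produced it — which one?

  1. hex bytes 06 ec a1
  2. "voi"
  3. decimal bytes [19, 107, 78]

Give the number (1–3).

Key "viq" = 76 69 71 is 3 bytes ≤ B = 7; zero-pad to 7 bytes: K' = 76 69 71 00 00 00 00.
K' ⊕ ipad = 40 5f 47 36 36 36 36; K' ⊕ opad = 2a 35 2d 5c 5c 5c 5c.
m1: inner = H(40 5f 47 36 36 36 36 06 ec a1) = 03 51; tag = H(2a 35 2d 5c 5c 5c 5c 03 51) = 0250 ← matches
m2: inner = H(40 5f 47 36 36 36 36 76 6f 69) = 03 0c; tag = H(2a 35 2d 5c 5c 5c 5c 03 0c) = 020b
m3: inner = H(40 5f 47 36 36 36 36 13 6b 4e) = 02 8a; tag = H(2a 35 2d 5c 5c 5c 5c 02 8a) = 0288

1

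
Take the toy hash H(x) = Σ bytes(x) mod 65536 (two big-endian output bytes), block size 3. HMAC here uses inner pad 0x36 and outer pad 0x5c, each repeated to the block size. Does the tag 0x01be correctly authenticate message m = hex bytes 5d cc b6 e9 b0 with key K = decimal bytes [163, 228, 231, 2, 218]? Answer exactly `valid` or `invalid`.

Key decimal bytes [163, 228, 231, 2, 218] = a3 e4 e7 02 da is 5 bytes > B = 3, so hash it first: H(key) = 03 4a, then zero-pad to 3 bytes: K' = 03 4a 00.
K' ⊕ ipad = 35 7c 36; K' ⊕ opad = 5f 16 5c.
Inner hash: sum = 53+124+54+93+204+182+233+176 = 1119 → 04 5f.
Outer hash (recomputed tag): sum = 95+22+92+4+95 = 308 → 01 34.
Recomputed tag = 0134; claimed = 01be → mismatch.

invalid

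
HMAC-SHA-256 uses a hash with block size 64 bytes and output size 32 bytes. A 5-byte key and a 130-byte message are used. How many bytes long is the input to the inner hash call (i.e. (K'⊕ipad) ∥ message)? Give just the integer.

Key is 5 ≤ 64 bytes, zero-padded: |K'| = 64.
Inner input = (K'⊕ipad) ∥ m → 64 + 130 = 194 bytes.

194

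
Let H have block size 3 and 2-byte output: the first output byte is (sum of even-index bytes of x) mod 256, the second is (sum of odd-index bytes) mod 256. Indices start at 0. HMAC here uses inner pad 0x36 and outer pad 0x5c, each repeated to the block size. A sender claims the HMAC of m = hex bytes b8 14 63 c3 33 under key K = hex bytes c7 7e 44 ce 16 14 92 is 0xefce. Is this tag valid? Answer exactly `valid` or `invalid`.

valid

Key hex bytes c7 7e 44 ce 16 14 92 is 7 bytes > B = 3, so hash it first: H(key) = b3 60, then zero-pad to 3 bytes: K' = b3 60 00.
K' ⊕ ipad = 85 56 36; K' ⊕ opad = ef 3c 5c.
Inner hash: even-index sum = 402 mod 256 = 146; odd-index sum = 420 mod 256 = 164 → 92 a4.
Outer hash (recomputed tag): even-index sum = 495 mod 256 = 239; odd-index sum = 206 mod 256 = 206 → ef ce.
Recomputed tag = efce; claimed = efce → match.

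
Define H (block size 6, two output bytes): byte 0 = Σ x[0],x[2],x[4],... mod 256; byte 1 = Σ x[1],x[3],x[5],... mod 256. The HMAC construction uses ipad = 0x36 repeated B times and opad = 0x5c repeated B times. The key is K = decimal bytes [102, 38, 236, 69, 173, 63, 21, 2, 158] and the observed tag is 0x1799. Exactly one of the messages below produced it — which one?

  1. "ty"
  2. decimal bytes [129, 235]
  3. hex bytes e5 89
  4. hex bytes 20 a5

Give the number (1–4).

Key decimal bytes [102, 38, 236, 69, 173, 63, 21, 2, 158] = 66 26 ec 45 ad 3f 15 02 9e is 9 bytes > B = 6, so hash it first: H(key) = b2 ac, then zero-pad to 6 bytes: K' = b2 ac 00 00 00 00.
K' ⊕ ipad = 84 9a 36 36 36 36; K' ⊕ opad = ee f0 5c 5c 5c 5c.
m1: inner = H(84 9a 36 36 36 36 74 79) = 64 7f; tag = H(ee f0 5c 5c 5c 5c 64 7f) = 0a27
m2: inner = H(84 9a 36 36 36 36 81 eb) = 71 f1; tag = H(ee f0 5c 5c 5c 5c 71 f1) = 1799 ← matches
m3: inner = H(84 9a 36 36 36 36 e5 89) = d5 8f; tag = H(ee f0 5c 5c 5c 5c d5 8f) = 7b37
m4: inner = H(84 9a 36 36 36 36 20 a5) = 10 ab; tag = H(ee f0 5c 5c 5c 5c 10 ab) = b653

2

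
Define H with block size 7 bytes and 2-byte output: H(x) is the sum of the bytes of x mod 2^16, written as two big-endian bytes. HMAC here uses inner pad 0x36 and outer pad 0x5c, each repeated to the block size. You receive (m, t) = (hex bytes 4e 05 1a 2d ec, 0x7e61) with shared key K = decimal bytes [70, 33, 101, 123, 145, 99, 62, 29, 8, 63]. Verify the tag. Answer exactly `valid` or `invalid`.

invalid

Key decimal bytes [70, 33, 101, 123, 145, 99, 62, 29, 8, 63] = 46 21 65 7b 91 63 3e 1d 08 3f is 10 bytes > B = 7, so hash it first: H(key) = 02 dd, then zero-pad to 7 bytes: K' = 02 dd 00 00 00 00 00.
K' ⊕ ipad = 34 eb 36 36 36 36 36; K' ⊕ opad = 5e 81 5c 5c 5c 5c 5c.
Inner hash: sum = 52+235+54+54+54+54+54+78+5+26+45+236 = 947 → 03 b3.
Outer hash (recomputed tag): sum = 94+129+92+92+92+92+92+3+179 = 865 → 03 61.
Recomputed tag = 0361; claimed = 7e61 → mismatch.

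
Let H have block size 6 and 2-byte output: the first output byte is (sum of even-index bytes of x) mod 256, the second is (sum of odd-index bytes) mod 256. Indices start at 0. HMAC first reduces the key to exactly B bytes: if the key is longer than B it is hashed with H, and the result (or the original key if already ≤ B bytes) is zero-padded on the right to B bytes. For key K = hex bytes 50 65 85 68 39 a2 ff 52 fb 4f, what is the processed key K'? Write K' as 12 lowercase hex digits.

081000000000

|K| = 10 > B = 6, so first hash the key.
H(K): even-index sum = 776 mod 256 = 8; odd-index sum = 528 mod 256 = 16 → 08 10.
Zero-pad H(K) = 08 10 to 6 bytes: K' = 08 10 00 00 00 00.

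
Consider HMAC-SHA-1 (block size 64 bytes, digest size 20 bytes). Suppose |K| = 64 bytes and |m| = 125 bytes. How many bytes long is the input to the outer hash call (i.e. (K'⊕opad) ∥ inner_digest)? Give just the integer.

Key is 64 ≤ 64 bytes, zero-padded: |K'| = 64.
Outer input = (K'⊕opad) ∥ H(inner) → 64 + 20 = 84 bytes.

84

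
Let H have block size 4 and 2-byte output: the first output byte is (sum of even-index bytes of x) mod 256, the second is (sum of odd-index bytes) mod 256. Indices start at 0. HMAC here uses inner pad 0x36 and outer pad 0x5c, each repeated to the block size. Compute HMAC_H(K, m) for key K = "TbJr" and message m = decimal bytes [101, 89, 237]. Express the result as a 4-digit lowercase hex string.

Key "TbJr" = 54 62 4a 72 is exactly B = 4 bytes: K' = 54 62 4a 72.
K' ⊕ ipad = 62 54 7c 44.  K' ⊕ opad = 08 3e 16 2e.
Inner input = (K'⊕ipad) ∥ m = 62 54 7c 44 ∥ 65 59 ed.
Inner hash: even-index sum = 560 mod 256 = 48; odd-index sum = 241 mod 256 = 241 → 30 f1.
Outer input = (K'⊕opad) ∥ inner = 08 3e 16 2e ∥ 30 f1.
Outer hash (tag): even-index sum = 78 mod 256 = 78; odd-index sum = 349 mod 256 = 93 → 4e 5d.

4e5d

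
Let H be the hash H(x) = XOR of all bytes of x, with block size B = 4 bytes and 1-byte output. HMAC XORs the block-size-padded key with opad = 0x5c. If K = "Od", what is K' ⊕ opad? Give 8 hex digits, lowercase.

Key "Od" = 4f 64 is 2 bytes ≤ B = 4; zero-pad to 4 bytes: K' = 4f 64 00 00.
XOR each byte with 0x5c: 4f⊕5c=13, 64⊕5c=38, 00⊕5c=5c, 00⊕5c=5c.

13385c5c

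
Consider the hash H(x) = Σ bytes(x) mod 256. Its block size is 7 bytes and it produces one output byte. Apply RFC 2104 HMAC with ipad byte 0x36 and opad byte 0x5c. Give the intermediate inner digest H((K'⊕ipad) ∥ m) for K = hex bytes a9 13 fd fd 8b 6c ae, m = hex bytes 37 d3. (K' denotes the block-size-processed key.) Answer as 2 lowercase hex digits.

13

Key hex bytes a9 13 fd fd 8b 6c ae is exactly B = 7 bytes: K' = a9 13 fd fd 8b 6c ae.
K' ⊕ ipad = 9f 25 cb cb bd 5a 98.
Inner input = 9f 25 cb cb bd 5a 98 ∥ 37 d3.
Inner hash: sum = 159+37+203+203+189+90+152+55+211 = 1299; mod 256 = 19 → 13.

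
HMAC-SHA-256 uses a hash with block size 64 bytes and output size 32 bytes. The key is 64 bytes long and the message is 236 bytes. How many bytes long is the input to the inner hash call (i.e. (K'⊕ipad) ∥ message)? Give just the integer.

Key is 64 ≤ 64 bytes, zero-padded: |K'| = 64.
Inner input = (K'⊕ipad) ∥ m → 64 + 236 = 300 bytes.

300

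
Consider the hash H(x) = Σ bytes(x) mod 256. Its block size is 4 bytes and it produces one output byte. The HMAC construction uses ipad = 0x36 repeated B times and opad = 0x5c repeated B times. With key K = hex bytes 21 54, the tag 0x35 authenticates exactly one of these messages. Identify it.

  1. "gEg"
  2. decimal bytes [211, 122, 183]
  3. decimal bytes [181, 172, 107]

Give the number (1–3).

1

Key hex bytes 21 54 is 2 bytes ≤ B = 4; zero-pad to 4 bytes: K' = 21 54 00 00.
K' ⊕ ipad = 17 62 36 36; K' ⊕ opad = 7d 08 5c 5c.
m1: inner = H(17 62 36 36 67 45 67) = f8; tag = H(7d 08 5c 5c f8) = 35 ← matches
m2: inner = H(17 62 36 36 d3 7a b7) = e9; tag = H(7d 08 5c 5c e9) = 26
m3: inner = H(17 62 36 36 b5 ac 6b) = b1; tag = H(7d 08 5c 5c b1) = ee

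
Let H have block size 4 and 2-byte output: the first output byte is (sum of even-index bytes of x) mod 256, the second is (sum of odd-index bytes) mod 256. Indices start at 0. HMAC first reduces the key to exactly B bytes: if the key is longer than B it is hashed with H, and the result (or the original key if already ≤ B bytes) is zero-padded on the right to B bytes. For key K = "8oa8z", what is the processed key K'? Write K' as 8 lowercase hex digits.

|K| = 5 > B = 4, so first hash the key.
H(K): even-index sum = 275 mod 256 = 19; odd-index sum = 167 mod 256 = 167 → 13 a7.
Zero-pad H(K) = 13 a7 to 4 bytes: K' = 13 a7 00 00.

13a70000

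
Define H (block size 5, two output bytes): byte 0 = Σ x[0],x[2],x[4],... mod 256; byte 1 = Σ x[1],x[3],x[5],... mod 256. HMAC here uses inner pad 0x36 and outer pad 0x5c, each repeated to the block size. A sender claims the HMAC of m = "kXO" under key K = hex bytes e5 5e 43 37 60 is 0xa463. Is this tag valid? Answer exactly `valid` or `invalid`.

invalid

Key hex bytes e5 5e 43 37 60 is exactly B = 5 bytes: K' = e5 5e 43 37 60.
K' ⊕ ipad = d3 68 75 01 56; K' ⊕ opad = b9 02 1f 6b 3c.
Inner hash: even-index sum = 502 mod 256 = 246; odd-index sum = 291 mod 256 = 35 → f6 23.
Outer hash (recomputed tag): even-index sum = 311 mod 256 = 55; odd-index sum = 355 mod 256 = 99 → 37 63.
Recomputed tag = 3763; claimed = a463 → mismatch.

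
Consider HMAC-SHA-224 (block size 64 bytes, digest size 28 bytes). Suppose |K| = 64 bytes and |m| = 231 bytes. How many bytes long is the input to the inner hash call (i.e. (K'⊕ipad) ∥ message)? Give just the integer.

Key is 64 ≤ 64 bytes, zero-padded: |K'| = 64.
Inner input = (K'⊕ipad) ∥ m → 64 + 231 = 295 bytes.

295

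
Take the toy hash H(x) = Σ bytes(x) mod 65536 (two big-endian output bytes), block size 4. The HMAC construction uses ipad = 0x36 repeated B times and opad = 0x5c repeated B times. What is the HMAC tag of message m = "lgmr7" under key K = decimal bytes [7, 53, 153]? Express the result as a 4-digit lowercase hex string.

01ea

Key decimal bytes [7, 53, 153] = 07 35 99 is 3 bytes ≤ B = 4; zero-pad to 4 bytes: K' = 07 35 99 00.
K' ⊕ ipad = 31 03 af 36.  K' ⊕ opad = 5b 69 c5 5c.
Inner input = (K'⊕ipad) ∥ m = 31 03 af 36 ∥ 6c 67 6d 72 37.
Inner hash: sum = 49+3+175+54+108+103+109+114+55 = 770 → 03 02.
Outer input = (K'⊕opad) ∥ inner = 5b 69 c5 5c ∥ 03 02.
Outer hash (tag): sum = 91+105+197+92+3+2 = 490 → 01 ea.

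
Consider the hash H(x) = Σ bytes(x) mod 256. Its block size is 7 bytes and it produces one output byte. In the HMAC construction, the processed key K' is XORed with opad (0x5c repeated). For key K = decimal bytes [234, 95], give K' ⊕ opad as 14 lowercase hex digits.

Key decimal bytes [234, 95] = ea 5f is 2 bytes ≤ B = 7; zero-pad to 7 bytes: K' = ea 5f 00 00 00 00 00.
XOR each byte with 0x5c: ea⊕5c=b6, 5f⊕5c=03, 00⊕5c=5c, 00⊕5c=5c, 00⊕5c=5c, 00⊕5c=5c, 00⊕5c=5c.

b6035c5c5c5c5c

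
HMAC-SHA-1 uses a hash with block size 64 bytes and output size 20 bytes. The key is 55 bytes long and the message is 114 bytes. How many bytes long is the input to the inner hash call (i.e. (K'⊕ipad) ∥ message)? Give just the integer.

178

Key is 55 ≤ 64 bytes, zero-padded: |K'| = 64.
Inner input = (K'⊕ipad) ∥ m → 64 + 114 = 178 bytes.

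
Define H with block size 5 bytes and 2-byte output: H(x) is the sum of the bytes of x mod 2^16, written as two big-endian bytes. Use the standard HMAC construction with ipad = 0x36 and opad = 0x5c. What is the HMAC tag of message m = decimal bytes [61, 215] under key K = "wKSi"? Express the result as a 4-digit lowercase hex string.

01b0

Key "wKSi" = 77 4b 53 69 is 4 bytes ≤ B = 5; zero-pad to 5 bytes: K' = 77 4b 53 69 00.
K' ⊕ ipad = 41 7d 65 5f 36.  K' ⊕ opad = 2b 17 0f 35 5c.
Inner input = (K'⊕ipad) ∥ m = 41 7d 65 5f 36 ∥ 3d d7.
Inner hash: sum = 65+125+101+95+54+61+215 = 716 → 02 cc.
Outer input = (K'⊕opad) ∥ inner = 2b 17 0f 35 5c ∥ 02 cc.
Outer hash (tag): sum = 43+23+15+53+92+2+204 = 432 → 01 b0.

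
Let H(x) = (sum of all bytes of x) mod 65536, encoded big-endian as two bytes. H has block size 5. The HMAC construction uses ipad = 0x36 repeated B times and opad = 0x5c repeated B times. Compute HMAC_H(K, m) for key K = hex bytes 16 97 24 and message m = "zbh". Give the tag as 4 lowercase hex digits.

02ca

Key hex bytes 16 97 24 is 3 bytes ≤ B = 5; zero-pad to 5 bytes: K' = 16 97 24 00 00.
K' ⊕ ipad = 20 a1 12 36 36.  K' ⊕ opad = 4a cb 78 5c 5c.
Inner input = (K'⊕ipad) ∥ m = 20 a1 12 36 36 ∥ 7a 62 68.
Inner hash: sum = 32+161+18+54+54+122+98+104 = 643 → 02 83.
Outer input = (K'⊕opad) ∥ inner = 4a cb 78 5c 5c ∥ 02 83.
Outer hash (tag): sum = 74+203+120+92+92+2+131 = 714 → 02 ca.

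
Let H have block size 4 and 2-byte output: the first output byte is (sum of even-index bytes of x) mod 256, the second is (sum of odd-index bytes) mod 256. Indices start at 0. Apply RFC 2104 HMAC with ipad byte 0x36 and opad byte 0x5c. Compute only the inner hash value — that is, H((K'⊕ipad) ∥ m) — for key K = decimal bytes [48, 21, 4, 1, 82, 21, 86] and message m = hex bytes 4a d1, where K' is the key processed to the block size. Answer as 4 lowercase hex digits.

6a24

Key decimal bytes [48, 21, 4, 1, 82, 21, 86] = 30 15 04 01 52 15 56 is 7 bytes > B = 4, so hash it first: H(key) = dc 2b, then zero-pad to 4 bytes: K' = dc 2b 00 00.
K' ⊕ ipad = ea 1d 36 36.
Inner input = ea 1d 36 36 ∥ 4a d1.
Inner hash: even-index sum = 362 mod 256 = 106; odd-index sum = 292 mod 256 = 36 → 6a 24.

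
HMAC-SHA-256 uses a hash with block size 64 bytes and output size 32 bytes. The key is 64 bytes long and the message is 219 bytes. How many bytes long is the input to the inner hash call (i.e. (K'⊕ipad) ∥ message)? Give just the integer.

Key is 64 ≤ 64 bytes, zero-padded: |K'| = 64.
Inner input = (K'⊕ipad) ∥ m → 64 + 219 = 283 bytes.

283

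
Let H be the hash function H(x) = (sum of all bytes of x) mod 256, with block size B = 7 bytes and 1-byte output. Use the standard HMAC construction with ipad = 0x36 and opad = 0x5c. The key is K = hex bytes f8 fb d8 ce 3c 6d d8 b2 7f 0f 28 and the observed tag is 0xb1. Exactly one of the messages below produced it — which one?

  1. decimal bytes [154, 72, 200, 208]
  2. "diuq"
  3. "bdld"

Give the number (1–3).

2

Key hex bytes f8 fb d8 ce 3c 6d d8 b2 7f 0f 28 is 11 bytes > B = 7, so hash it first: H(key) = 82, then zero-pad to 7 bytes: K' = 82 00 00 00 00 00 00.
K' ⊕ ipad = b4 36 36 36 36 36 36; K' ⊕ opad = de 5c 5c 5c 5c 5c 5c.
m1: inner = H(b4 36 36 36 36 36 36 9a 48 c8 d0) = 72; tag = H(de 5c 5c 5c 5c 5c 5c 72) = 78
m2: inner = H(b4 36 36 36 36 36 36 64 69 75 71) = ab; tag = H(de 5c 5c 5c 5c 5c 5c ab) = b1 ← matches
m3: inner = H(b4 36 36 36 36 36 36 62 64 6c 64) = 8e; tag = H(de 5c 5c 5c 5c 5c 5c 8e) = 94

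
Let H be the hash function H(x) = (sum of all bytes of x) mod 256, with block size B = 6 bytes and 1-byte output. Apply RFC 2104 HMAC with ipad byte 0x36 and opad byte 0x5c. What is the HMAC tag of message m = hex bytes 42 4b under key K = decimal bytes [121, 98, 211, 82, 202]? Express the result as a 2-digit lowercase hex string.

Key decimal bytes [121, 98, 211, 82, 202] = 79 62 d3 52 ca is 5 bytes ≤ B = 6; zero-pad to 6 bytes: K' = 79 62 d3 52 ca 00.
K' ⊕ ipad = 4f 54 e5 64 fc 36.  K' ⊕ opad = 25 3e 8f 0e 96 5c.
Inner input = (K'⊕ipad) ∥ m = 4f 54 e5 64 fc 36 ∥ 42 4b.
Inner hash: sum = 79+84+229+100+252+54+66+75 = 939; mod 256 = 171 → ab.
Outer input = (K'⊕opad) ∥ inner = 25 3e 8f 0e 96 5c ∥ ab.
Outer hash (tag): sum = 37+62+143+14+150+92+171 = 669; mod 256 = 157 → 9d.

9d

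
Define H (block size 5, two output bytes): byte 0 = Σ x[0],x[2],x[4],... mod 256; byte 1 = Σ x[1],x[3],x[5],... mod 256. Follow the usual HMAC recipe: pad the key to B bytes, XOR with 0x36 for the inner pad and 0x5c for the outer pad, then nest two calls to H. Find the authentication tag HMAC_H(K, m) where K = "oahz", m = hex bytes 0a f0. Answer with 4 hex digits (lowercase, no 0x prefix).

7040

Key "oahz" = 6f 61 68 7a is 4 bytes ≤ B = 5; zero-pad to 5 bytes: K' = 6f 61 68 7a 00.
K' ⊕ ipad = 59 57 5e 4c 36.  K' ⊕ opad = 33 3d 34 26 5c.
Inner input = (K'⊕ipad) ∥ m = 59 57 5e 4c 36 ∥ 0a f0.
Inner hash: even-index sum = 477 mod 256 = 221; odd-index sum = 173 mod 256 = 173 → dd ad.
Outer input = (K'⊕opad) ∥ inner = 33 3d 34 26 5c ∥ dd ad.
Outer hash (tag): even-index sum = 368 mod 256 = 112; odd-index sum = 320 mod 256 = 64 → 70 40.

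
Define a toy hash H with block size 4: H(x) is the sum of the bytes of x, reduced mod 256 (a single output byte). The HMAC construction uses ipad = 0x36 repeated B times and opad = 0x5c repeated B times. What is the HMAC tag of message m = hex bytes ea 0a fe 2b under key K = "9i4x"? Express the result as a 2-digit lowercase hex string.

Key "9i4x" = 39 69 34 78 is exactly B = 4 bytes: K' = 39 69 34 78.
K' ⊕ ipad = 0f 5f 02 4e.  K' ⊕ opad = 65 35 68 24.
Inner input = (K'⊕ipad) ∥ m = 0f 5f 02 4e ∥ ea 0a fe 2b.
Inner hash: sum = 15+95+2+78+234+10+254+43 = 731; mod 256 = 219 → db.
Outer input = (K'⊕opad) ∥ inner = 65 35 68 24 ∥ db.
Outer hash (tag): sum = 101+53+104+36+219 = 513; mod 256 = 1 → 01.

01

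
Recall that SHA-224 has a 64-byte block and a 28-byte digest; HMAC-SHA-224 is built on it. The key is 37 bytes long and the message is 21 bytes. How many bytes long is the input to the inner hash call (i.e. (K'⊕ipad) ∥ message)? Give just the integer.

85

Key is 37 ≤ 64 bytes, zero-padded: |K'| = 64.
Inner input = (K'⊕ipad) ∥ m → 64 + 21 = 85 bytes.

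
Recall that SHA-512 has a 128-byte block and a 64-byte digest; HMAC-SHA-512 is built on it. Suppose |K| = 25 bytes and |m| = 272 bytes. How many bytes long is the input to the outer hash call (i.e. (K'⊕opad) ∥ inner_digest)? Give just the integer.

Key is 25 ≤ 128 bytes, zero-padded: |K'| = 128.
Outer input = (K'⊕opad) ∥ H(inner) → 128 + 64 = 192 bytes.

192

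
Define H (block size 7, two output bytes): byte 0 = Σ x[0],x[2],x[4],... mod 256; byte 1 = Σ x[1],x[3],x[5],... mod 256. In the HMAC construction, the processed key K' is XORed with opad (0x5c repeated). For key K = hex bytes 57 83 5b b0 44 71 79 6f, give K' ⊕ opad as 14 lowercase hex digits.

334f5c5c5c5c5c

Key hex bytes 57 83 5b b0 44 71 79 6f is 8 bytes > B = 7, so hash it first: H(key) = 6f 13, then zero-pad to 7 bytes: K' = 6f 13 00 00 00 00 00.
XOR each byte with 0x5c: 6f⊕5c=33, 13⊕5c=4f, 00⊕5c=5c, 00⊕5c=5c, 00⊕5c=5c, 00⊕5c=5c, 00⊕5c=5c.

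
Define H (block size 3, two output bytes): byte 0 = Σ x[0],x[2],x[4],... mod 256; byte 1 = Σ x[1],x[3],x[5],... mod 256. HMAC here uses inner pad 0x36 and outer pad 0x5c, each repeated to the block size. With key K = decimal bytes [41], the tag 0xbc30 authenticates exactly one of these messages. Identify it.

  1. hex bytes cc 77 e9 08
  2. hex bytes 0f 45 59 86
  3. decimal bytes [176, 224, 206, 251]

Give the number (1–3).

Key decimal bytes [41] = 29 is 1 byte ≤ B = 3; zero-pad to 3 bytes: K' = 29 00 00.
K' ⊕ ipad = 1f 36 36; K' ⊕ opad = 75 5c 5c.
m1: inner = H(1f 36 36 cc 77 e9 08) = d4 eb; tag = H(75 5c 5c d4 eb) = bc30 ← matches
m2: inner = H(1f 36 36 0f 45 59 86) = 20 9e; tag = H(75 5c 5c 20 9e) = 6f7c
m3: inner = H(1f 36 36 b0 e0 ce fb) = 30 b4; tag = H(75 5c 5c 30 b4) = 858c

1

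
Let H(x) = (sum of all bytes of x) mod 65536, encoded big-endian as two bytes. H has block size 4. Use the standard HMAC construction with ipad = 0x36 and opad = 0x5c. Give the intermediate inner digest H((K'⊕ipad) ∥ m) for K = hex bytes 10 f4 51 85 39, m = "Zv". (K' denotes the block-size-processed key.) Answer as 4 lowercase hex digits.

Key hex bytes 10 f4 51 85 39 is 5 bytes > B = 4, so hash it first: H(key) = 02 13, then zero-pad to 4 bytes: K' = 02 13 00 00.
K' ⊕ ipad = 34 25 36 36.
Inner input = 34 25 36 36 ∥ 5a 76.
Inner hash: sum = 52+37+54+54+90+118 = 405 → 01 95.

0195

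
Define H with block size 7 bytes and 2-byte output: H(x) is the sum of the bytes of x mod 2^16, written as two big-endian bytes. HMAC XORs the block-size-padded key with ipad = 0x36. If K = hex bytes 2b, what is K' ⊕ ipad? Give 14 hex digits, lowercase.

1d363636363636

Key hex bytes 2b is 1 byte ≤ B = 7; zero-pad to 7 bytes: K' = 2b 00 00 00 00 00 00.
XOR each byte with 0x36: 2b⊕36=1d, 00⊕36=36, 00⊕36=36, 00⊕36=36, 00⊕36=36, 00⊕36=36, 00⊕36=36.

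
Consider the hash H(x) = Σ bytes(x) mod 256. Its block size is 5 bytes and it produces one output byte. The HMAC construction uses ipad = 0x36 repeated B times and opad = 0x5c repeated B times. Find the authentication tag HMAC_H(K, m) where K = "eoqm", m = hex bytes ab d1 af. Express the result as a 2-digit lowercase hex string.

Key "eoqm" = 65 6f 71 6d is 4 bytes ≤ B = 5; zero-pad to 5 bytes: K' = 65 6f 71 6d 00.
K' ⊕ ipad = 53 59 47 5b 36.  K' ⊕ opad = 39 33 2d 31 5c.
Inner input = (K'⊕ipad) ∥ m = 53 59 47 5b 36 ∥ ab d1 af.
Inner hash: sum = 83+89+71+91+54+171+209+175 = 943; mod 256 = 175 → af.
Outer input = (K'⊕opad) ∥ inner = 39 33 2d 31 5c ∥ af.
Outer hash (tag): sum = 57+51+45+49+92+175 = 469; mod 256 = 213 → d5.

d5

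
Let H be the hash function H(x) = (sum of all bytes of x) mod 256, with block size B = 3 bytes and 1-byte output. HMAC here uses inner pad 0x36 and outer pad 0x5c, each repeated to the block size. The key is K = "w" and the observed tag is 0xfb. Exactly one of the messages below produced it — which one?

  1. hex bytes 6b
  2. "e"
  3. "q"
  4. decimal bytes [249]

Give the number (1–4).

Key "w" = 77 is 1 byte ≤ B = 3; zero-pad to 3 bytes: K' = 77 00 00.
K' ⊕ ipad = 41 36 36; K' ⊕ opad = 2b 5c 5c.
m1: inner = H(41 36 36 6b) = 18; tag = H(2b 5c 5c 18) = fb ← matches
m2: inner = H(41 36 36 65) = 12; tag = H(2b 5c 5c 12) = f5
m3: inner = H(41 36 36 71) = 1e; tag = H(2b 5c 5c 1e) = 01
m4: inner = H(41 36 36 f9) = a6; tag = H(2b 5c 5c a6) = 89

1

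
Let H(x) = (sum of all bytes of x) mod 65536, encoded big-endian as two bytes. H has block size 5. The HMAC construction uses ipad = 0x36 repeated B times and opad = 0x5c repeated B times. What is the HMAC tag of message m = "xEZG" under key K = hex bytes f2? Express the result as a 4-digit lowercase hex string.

Key hex bytes f2 is 1 byte ≤ B = 5; zero-pad to 5 bytes: K' = f2 00 00 00 00.
K' ⊕ ipad = c4 36 36 36 36.  K' ⊕ opad = ae 5c 5c 5c 5c.
Inner input = (K'⊕ipad) ∥ m = c4 36 36 36 36 ∥ 78 45 5a 47.
Inner hash: sum = 196+54+54+54+54+120+69+90+71 = 762 → 02 fa.
Outer input = (K'⊕opad) ∥ inner = ae 5c 5c 5c 5c ∥ 02 fa.
Outer hash (tag): sum = 174+92+92+92+92+2+250 = 794 → 03 1a.

031a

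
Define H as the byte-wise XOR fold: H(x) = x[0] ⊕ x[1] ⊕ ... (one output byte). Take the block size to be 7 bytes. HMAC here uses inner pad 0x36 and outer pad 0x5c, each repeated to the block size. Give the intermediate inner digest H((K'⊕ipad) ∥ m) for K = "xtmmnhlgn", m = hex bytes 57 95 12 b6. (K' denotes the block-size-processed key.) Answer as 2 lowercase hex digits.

Key "xtmmnhlgn" = 78 74 6d 6d 6e 68 6c 67 6e is 9 bytes > B = 7, so hash it first: H(key) = 6f, then zero-pad to 7 bytes: K' = 6f 00 00 00 00 00 00.
K' ⊕ ipad = 59 36 36 36 36 36 36.
Inner input = 59 36 36 36 36 36 36 ∥ 57 95 12 b6.
Inner hash: XOR 59⊕36⊕36⊕36⊕36⊕36⊕36⊕57⊕95⊕12⊕b6 = 3f.

3f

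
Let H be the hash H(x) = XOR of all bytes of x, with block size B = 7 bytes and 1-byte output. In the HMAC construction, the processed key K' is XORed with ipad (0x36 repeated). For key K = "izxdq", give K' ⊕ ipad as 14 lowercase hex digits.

5f4c4e52473636

Key "izxdq" = 69 7a 78 64 71 is 5 bytes ≤ B = 7; zero-pad to 7 bytes: K' = 69 7a 78 64 71 00 00.
XOR each byte with 0x36: 69⊕36=5f, 7a⊕36=4c, 78⊕36=4e, 64⊕36=52, 71⊕36=47, 00⊕36=36, 00⊕36=36.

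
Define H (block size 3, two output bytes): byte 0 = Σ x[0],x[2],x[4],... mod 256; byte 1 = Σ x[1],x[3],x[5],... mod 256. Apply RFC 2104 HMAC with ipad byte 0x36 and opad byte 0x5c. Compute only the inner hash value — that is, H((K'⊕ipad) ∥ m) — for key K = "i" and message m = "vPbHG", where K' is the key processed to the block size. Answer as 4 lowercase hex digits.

2d55

Key "i" = 69 is 1 byte ≤ B = 3; zero-pad to 3 bytes: K' = 69 00 00.
K' ⊕ ipad = 5f 36 36.
Inner input = 5f 36 36 ∥ 76 50 62 48 47.
Inner hash: even-index sum = 301 mod 256 = 45; odd-index sum = 341 mod 256 = 85 → 2d 55.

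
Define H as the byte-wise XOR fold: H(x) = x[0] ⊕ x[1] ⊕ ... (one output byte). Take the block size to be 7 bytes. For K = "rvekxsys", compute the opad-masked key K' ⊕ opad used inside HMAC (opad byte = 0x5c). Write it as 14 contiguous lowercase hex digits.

Key "rvekxsys" = 72 76 65 6b 78 73 79 73 is 8 bytes > B = 7, so hash it first: H(key) = 0b, then zero-pad to 7 bytes: K' = 0b 00 00 00 00 00 00.
XOR each byte with 0x5c: 0b⊕5c=57, 00⊕5c=5c, 00⊕5c=5c, 00⊕5c=5c, 00⊕5c=5c, 00⊕5c=5c, 00⊕5c=5c.

575c5c5c5c5c5c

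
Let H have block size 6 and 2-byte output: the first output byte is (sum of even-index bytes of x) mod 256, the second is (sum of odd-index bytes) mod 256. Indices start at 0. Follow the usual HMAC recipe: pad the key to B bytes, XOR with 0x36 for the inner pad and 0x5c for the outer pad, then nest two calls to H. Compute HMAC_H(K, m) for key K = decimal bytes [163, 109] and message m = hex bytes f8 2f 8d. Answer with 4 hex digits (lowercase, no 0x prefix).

3ddf

Key decimal bytes [163, 109] = a3 6d is 2 bytes ≤ B = 6; zero-pad to 6 bytes: K' = a3 6d 00 00 00 00.
K' ⊕ ipad = 95 5b 36 36 36 36.  K' ⊕ opad = ff 31 5c 5c 5c 5c.
Inner input = (K'⊕ipad) ∥ m = 95 5b 36 36 36 36 ∥ f8 2f 8d.
Inner hash: even-index sum = 646 mod 256 = 134; odd-index sum = 246 mod 256 = 246 → 86 f6.
Outer input = (K'⊕opad) ∥ inner = ff 31 5c 5c 5c 5c ∥ 86 f6.
Outer hash (tag): even-index sum = 573 mod 256 = 61; odd-index sum = 479 mod 256 = 223 → 3d df.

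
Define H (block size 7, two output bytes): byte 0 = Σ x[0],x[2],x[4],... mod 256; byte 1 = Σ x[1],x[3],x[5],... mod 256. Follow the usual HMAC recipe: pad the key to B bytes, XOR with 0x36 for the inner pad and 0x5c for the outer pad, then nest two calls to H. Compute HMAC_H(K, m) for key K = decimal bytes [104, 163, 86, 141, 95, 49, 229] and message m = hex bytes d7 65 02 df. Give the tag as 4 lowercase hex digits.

Key decimal bytes [104, 163, 86, 141, 95, 49, 229] = 68 a3 56 8d 5f 31 e5 is exactly B = 7 bytes: K' = 68 a3 56 8d 5f 31 e5.
K' ⊕ ipad = 5e 95 60 bb 69 07 d3.  K' ⊕ opad = 34 ff 0a d1 03 6d b9.
Inner input = (K'⊕ipad) ∥ m = 5e 95 60 bb 69 07 d3 ∥ d7 65 02 df.
Inner hash: even-index sum = 830 mod 256 = 62; odd-index sum = 560 mod 256 = 48 → 3e 30.
Outer input = (K'⊕opad) ∥ inner = 34 ff 0a d1 03 6d b9 ∥ 3e 30.
Outer hash (tag): even-index sum = 298 mod 256 = 42; odd-index sum = 635 mod 256 = 123 → 2a 7b.

2a7b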